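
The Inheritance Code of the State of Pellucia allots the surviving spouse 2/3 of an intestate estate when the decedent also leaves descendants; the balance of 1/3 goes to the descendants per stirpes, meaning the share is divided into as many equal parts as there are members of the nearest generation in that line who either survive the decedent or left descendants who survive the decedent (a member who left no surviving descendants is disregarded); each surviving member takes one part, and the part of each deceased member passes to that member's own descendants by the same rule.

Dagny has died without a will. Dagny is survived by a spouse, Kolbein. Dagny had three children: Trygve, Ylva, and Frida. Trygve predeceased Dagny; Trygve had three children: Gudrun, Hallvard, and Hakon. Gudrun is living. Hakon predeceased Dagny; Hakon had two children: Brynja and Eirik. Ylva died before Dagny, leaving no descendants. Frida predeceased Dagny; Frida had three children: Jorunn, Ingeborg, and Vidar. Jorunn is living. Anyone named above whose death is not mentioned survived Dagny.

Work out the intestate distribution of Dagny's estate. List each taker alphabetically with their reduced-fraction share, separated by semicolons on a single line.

Kolbein, as surviving spouse, takes 2/3.
The remaining 1/3 passes to Dagny's descendants per stirpes.
Ylva left no surviving issue, so that branch lapses and is disregarded.
The 1/3 is divided into 2 equal shares of 1/6 among Trygve, Frida.
Trygve predeceased; the 1/6 allotted to Trygve's branch passes to Trygve's issue by representation.
The 1/6 is divided into 3 equal shares of 1/18 among Gudrun, Hallvard, Hakon.
Gudrun is living and takes 1/18.
Hallvard is living and takes 1/18.
Hakon predeceased; the 1/18 allotted to Hakon's branch passes to Hakon's issue by representation.
The 1/18 is divided into 2 equal shares of 1/36 among Brynja, Eirik.
Brynja is living and takes 1/36.
Eirik is living and takes 1/36.
Frida predeceased; the 1/6 allotted to Frida's branch passes to Frida's issue by representation.
The 1/6 is divided into 3 equal shares of 1/18 among Jorunn, Ingeborg, Vidar.
Jorunn is living and takes 1/18.
Ingeborg is living and takes 1/18.
Vidar is living and takes 1/18.

Brynja 1/36; Eirik 1/36; Gudrun 1/18; Hallvard 1/18; Ingeborg 1/18; Jorunn 1/18; Kolbein 2/3; Vidar 1/18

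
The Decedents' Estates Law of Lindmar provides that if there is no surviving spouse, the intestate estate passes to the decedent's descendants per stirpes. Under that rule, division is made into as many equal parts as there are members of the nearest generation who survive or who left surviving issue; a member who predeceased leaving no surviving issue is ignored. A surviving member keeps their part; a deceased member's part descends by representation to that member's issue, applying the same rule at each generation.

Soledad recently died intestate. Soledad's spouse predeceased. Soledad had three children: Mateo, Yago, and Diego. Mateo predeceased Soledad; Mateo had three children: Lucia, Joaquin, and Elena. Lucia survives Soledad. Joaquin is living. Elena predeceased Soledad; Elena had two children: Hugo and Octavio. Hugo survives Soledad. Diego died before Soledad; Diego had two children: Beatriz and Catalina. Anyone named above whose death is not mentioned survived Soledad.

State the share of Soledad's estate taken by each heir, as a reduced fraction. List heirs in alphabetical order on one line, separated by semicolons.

Beatriz 1/6; Catalina 1/6; Hugo 1/18; Joaquin 1/9; Lucia 1/9; Octavio 1/18; Yago 1/3

There is no surviving spouse, so the entire estate passes to Soledad's descendants per stirpes.
The estate is divided into 3 equal shares of 1/3 among Mateo, Yago, Diego.
Mateo predeceased; the 1/3 allotted to Mateo's branch passes to Mateo's issue by representation.
The 1/3 is divided into 3 equal shares of 1/9 among Lucia, Joaquin, Elena.
Lucia is living and takes 1/9.
Joaquin is living and takes 1/9.
Elena predeceased; the 1/9 allotted to Elena's branch passes to Elena's issue by representation.
The 1/9 is divided into 2 equal shares of 1/18 among Hugo, Octavio.
Hugo is living and takes 1/18.
Octavio is living and takes 1/18.
Yago is living and takes 1/3.
Diego predeceased; the 1/3 allotted to Diego's branch passes to Diego's issue by representation.
The 1/3 is divided into 2 equal shares of 1/6 among Beatriz, Catalina.
Beatriz is living and takes 1/6.
Catalina is living and takes 1/6.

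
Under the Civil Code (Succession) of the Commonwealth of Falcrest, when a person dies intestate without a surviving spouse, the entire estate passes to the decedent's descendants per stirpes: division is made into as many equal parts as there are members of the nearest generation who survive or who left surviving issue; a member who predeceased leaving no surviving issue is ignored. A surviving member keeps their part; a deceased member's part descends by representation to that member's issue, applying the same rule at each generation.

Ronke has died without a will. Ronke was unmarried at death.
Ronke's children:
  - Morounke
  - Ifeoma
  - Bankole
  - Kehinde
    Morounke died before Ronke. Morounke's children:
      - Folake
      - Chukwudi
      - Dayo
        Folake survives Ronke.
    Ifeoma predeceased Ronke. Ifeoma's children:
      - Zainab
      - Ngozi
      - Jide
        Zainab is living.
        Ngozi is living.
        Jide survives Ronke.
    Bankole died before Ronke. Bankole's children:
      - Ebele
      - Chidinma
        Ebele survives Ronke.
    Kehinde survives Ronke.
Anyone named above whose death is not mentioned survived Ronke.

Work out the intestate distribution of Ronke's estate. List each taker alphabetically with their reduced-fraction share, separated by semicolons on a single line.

Chidinma 1/8; Chukwudi 1/12; Dayo 1/12; Ebele 1/8; Folake 1/12; Jide 1/12; Kehinde 1/4; Ngozi 1/12; Zainab 1/12

There is no surviving spouse, so the entire estate passes to Ronke's descendants per stirpes.
The estate is divided into 4 equal shares of 1/4 among Morounke, Ifeoma, Bankole, Kehinde.
Morounke predeceased; the 1/4 allotted to Morounke's branch passes to Morounke's issue by representation.
The 1/4 is divided into 3 equal shares of 1/12 among Folake, Chukwudi, Dayo.
Folake is living and takes 1/12.
Chukwudi is living and takes 1/12.
Dayo is living and takes 1/12.
Ifeoma predeceased; the 1/4 allotted to Ifeoma's branch passes to Ifeoma's issue by representation.
The 1/4 is divided into 3 equal shares of 1/12 among Zainab, Ngozi, Jide.
Zainab is living and takes 1/12.
Ngozi is living and takes 1/12.
Jide is living and takes 1/12.
Bankole predeceased; the 1/4 allotted to Bankole's branch passes to Bankole's issue by representation.
The 1/4 is divided into 2 equal shares of 1/8 among Ebele, Chidinma.
Ebele is living and takes 1/8.
Chidinma is living and takes 1/8.
Kehinde is living and takes 1/4.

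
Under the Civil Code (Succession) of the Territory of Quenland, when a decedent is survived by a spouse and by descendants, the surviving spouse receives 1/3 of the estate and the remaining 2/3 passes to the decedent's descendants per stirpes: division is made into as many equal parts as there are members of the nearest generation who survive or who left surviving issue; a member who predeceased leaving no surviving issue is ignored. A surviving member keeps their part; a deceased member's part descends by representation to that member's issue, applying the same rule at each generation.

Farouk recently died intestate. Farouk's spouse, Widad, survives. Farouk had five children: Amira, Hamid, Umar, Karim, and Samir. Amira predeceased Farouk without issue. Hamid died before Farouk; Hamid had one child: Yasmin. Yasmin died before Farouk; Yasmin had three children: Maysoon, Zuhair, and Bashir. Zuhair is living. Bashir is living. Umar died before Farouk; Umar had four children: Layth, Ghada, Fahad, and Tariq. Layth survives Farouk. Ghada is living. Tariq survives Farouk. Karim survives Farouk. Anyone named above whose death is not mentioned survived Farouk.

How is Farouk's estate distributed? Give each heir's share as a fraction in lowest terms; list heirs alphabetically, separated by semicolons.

Widad, as surviving spouse, takes 1/3.
The remaining 2/3 passes to Farouk's descendants per stirpes.
Amira left no surviving issue, so that branch lapses and is disregarded.
The 2/3 is divided into 4 equal shares of 1/6 among Hamid, Umar, Karim, Samir.
Hamid predeceased; the 1/6 allotted to Hamid's branch passes to Hamid's issue by representation.
Yasmin's line is the sole branch at this level, so the full 1/6 passes to Yasmin's issue by representation.
The 1/6 is divided into 3 equal shares of 1/18 among Maysoon, Zuhair, Bashir.
Maysoon is living and takes 1/18.
Zuhair is living and takes 1/18.
Bashir is living and takes 1/18.
Umar predeceased; the 1/6 allotted to Umar's branch passes to Umar's issue by representation.
The 1/6 is divided into 4 equal shares of 1/24 among Layth, Ghada, Fahad, Tariq.
Layth is living and takes 1/24.
Ghada is living and takes 1/24.
Fahad is living and takes 1/24.
Tariq is living and takes 1/24.
Karim is living and takes 1/6.
Samir is living and takes 1/6.

Bashir 1/18; Fahad 1/24; Ghada 1/24; Karim 1/6; Layth 1/24; Maysoon 1/18; Samir 1/6; Tariq 1/24; Widad 1/3; Zuhair 1/18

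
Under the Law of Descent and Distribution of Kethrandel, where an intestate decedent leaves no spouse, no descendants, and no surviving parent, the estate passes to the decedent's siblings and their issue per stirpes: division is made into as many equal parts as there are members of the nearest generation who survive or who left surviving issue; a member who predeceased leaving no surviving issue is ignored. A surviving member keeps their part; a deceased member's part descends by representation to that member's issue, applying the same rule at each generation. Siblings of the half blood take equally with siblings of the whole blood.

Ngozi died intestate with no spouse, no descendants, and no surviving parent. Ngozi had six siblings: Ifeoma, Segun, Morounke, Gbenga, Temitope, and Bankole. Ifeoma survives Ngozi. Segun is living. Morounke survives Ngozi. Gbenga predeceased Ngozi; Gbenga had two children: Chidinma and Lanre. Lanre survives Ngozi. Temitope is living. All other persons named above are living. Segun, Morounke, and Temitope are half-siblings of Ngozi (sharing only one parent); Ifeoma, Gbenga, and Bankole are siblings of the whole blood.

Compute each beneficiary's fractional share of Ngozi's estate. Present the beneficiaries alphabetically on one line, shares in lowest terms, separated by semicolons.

No spouse, descendants, or parent survives, so the estate passes to Ngozi's siblings per stirpes.
Half-blood and whole-blood siblings take equally under the stated rule.
The estate is divided into 6 equal shares of 1/6 among Ifeoma, Segun, Morounke, Gbenga, Temitope, Bankole.
Ifeoma is living and takes 1/6.
Segun is living and takes 1/6.
Morounke is living and takes 1/6.
Gbenga predeceased; the 1/6 allotted to Gbenga's branch passes to Gbenga's issue by representation.
The 1/6 is divided into 2 equal shares of 1/12 among Chidinma, Lanre.
Chidinma is living and takes 1/12.
Lanre is living and takes 1/12.
Temitope is living and takes 1/6.
Bankole is living and takes 1/6.

Bankole 1/6; Chidinma 1/12; Ifeoma 1/6; Lanre 1/12; Morounke 1/6; Segun 1/6; Temitope 1/6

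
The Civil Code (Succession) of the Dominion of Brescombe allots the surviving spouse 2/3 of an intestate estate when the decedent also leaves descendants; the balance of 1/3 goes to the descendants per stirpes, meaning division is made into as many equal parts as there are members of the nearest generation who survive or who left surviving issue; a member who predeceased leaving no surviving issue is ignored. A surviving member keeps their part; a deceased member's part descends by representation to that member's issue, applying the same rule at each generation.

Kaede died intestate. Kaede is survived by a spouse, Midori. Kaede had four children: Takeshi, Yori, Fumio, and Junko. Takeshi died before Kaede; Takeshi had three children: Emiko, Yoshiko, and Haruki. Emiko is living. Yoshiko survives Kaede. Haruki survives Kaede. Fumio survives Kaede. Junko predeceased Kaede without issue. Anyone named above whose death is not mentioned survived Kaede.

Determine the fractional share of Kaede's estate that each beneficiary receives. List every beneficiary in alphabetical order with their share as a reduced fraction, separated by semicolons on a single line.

Emiko 1/27; Fumio 1/9; Haruki 1/27; Midori 2/3; Yori 1/9; Yoshiko 1/27

Midori, as surviving spouse, takes 2/3.
The remaining 1/3 passes to Kaede's descendants per stirpes.
Junko left no surviving issue, so that branch lapses and is disregarded.
The 1/3 is divided into 3 equal shares of 1/9 among Takeshi, Yori, Fumio.
Takeshi predeceased; the 1/9 allotted to Takeshi's branch passes to Takeshi's issue by representation.
The 1/9 is divided into 3 equal shares of 1/27 among Emiko, Yoshiko, Haruki.
Emiko is living and takes 1/27.
Yoshiko is living and takes 1/27.
Haruki is living and takes 1/27.
Yori is living and takes 1/9.
Fumio is living and takes 1/9.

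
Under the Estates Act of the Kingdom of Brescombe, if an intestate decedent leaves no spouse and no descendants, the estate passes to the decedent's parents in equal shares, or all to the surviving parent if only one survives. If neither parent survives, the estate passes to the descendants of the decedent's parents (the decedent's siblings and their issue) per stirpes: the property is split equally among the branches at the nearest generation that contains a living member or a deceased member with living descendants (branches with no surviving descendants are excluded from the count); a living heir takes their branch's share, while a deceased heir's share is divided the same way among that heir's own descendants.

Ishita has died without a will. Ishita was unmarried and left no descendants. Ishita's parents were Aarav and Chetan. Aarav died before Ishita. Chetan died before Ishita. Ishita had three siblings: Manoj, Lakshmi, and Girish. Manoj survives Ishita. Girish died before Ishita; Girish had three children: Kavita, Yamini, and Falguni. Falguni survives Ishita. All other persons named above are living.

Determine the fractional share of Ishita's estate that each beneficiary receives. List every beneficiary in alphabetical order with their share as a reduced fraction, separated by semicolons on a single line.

Falguni 1/9; Kavita 1/9; Lakshmi 1/3; Manoj 1/3; Yamini 1/9

Neither parent survives and there are no descendants, so the estate passes to Ishita's siblings and their issue per stirpes.
The estate is divided into 3 equal shares of 1/3 among Manoj, Lakshmi, Girish.
Manoj is living and takes 1/3.
Lakshmi is living and takes 1/3.
Girish predeceased; the 1/3 allotted to Girish's branch passes to Girish's issue by representation.
The 1/3 is divided into 3 equal shares of 1/9 among Kavita, Yamini, Falguni.
Kavita is living and takes 1/9.
Yamini is living and takes 1/9.
Falguni is living and takes 1/9.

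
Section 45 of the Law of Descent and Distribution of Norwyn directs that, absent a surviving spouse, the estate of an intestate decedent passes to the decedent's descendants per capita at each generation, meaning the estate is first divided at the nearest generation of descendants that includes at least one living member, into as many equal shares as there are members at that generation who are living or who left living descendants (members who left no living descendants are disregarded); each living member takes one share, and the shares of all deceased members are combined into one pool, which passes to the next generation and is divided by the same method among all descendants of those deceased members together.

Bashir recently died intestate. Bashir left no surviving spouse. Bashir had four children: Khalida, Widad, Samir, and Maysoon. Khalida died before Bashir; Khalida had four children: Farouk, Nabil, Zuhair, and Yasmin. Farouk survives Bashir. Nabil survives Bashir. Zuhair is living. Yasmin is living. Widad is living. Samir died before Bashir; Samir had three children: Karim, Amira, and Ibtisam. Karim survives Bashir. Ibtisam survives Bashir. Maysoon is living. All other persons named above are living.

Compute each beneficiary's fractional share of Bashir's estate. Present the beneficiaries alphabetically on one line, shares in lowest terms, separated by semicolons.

Amira 1/14; Farouk 1/14; Ibtisam 1/14; Karim 1/14; Maysoon 1/4; Nabil 1/14; Widad 1/4; Yasmin 1/14; Zuhair 1/14

There is no surviving spouse, so the entire estate passes to Bashir's descendants per capita at each generation.
At generation 1 (Khalida, Widad, Samir, Maysoon) there are 4 shares of (1)/4 = 1/4 each.
Living: Widad and Maysoon — each takes 1/4.
Deceased: Khalida and Samir. Their combined 1/2 is pooled and carried to generation 2.
At generation 2 (Farouk, Nabil, Zuhair, Yasmin, Karim, Amira, Ibtisam) there are 7 shares of (1/2)/7 = 1/14 each.
Living: Farouk, Nabil, Zuhair, Yasmin, Karim, Amira, and Ibtisam — each takes 1/14.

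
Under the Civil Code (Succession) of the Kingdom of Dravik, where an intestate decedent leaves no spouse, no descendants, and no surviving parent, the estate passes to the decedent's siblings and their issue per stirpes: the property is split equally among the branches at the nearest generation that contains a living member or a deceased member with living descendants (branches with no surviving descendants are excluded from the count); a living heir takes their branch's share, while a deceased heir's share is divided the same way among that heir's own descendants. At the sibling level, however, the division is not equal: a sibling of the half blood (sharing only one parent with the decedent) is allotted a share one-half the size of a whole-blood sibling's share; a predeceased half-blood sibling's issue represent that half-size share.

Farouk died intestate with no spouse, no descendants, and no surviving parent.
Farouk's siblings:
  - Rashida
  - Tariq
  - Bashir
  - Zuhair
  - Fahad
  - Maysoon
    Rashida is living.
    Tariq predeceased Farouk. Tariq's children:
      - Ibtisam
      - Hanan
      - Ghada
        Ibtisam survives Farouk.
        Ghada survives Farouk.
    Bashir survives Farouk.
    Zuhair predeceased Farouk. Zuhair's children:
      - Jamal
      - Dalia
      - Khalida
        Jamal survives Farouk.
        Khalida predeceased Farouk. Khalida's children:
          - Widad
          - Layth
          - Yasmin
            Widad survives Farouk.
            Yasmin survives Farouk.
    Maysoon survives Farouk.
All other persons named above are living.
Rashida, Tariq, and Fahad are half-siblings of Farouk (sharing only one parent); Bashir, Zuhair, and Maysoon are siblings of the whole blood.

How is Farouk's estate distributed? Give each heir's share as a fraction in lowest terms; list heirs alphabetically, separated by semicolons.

Bashir 2/9; Dalia 2/27; Fahad 1/9; Ghada 1/27; Hanan 1/27; Ibtisam 1/27; Jamal 2/27; Layth 2/81; Maysoon 2/9; Rashida 1/9; Widad 2/81; Yasmin 2/81

No spouse, descendants, or parent survives, so the estate passes to Farouk's siblings per stirpes.
Half-blood siblings count for one-half the weight of whole-blood siblings at the initial division.
Dividing 1 in proportion to weights (total weight 9/2): Rashida (weight 1/2) → 1/9; Tariq (weight 1/2) → 1/9; Bashir (weight 1) → 2/9; Zuhair (weight 1) → 2/9; Fahad (weight 1/2) → 1/9; Maysoon (weight 1) → 2/9.
Rashida is living and takes 1/9.
Tariq predeceased; the 1/9 allotted to Tariq's branch passes to Tariq's issue by representation.
The 1/9 is divided into 3 equal shares of 1/27 among Ibtisam, Hanan, Ghada.
Ibtisam is living and takes 1/27.
Hanan is living and takes 1/27.
Ghada is living and takes 1/27.
Bashir is living and takes 2/9.
Zuhair predeceased; the 2/9 allotted to Zuhair's branch passes to Zuhair's issue by representation.
The 2/9 is divided into 3 equal shares of 2/27 among Jamal, Dalia, Khalida.
Jamal is living and takes 2/27.
Dalia is living and takes 2/27.
Khalida predeceased; the 2/27 allotted to Khalida's branch passes to Khalida's issue by representation.
The 2/27 is divided into 3 equal shares of 2/81 among Widad, Layth, Yasmin.
Widad is living and takes 2/81.
Layth is living and takes 2/81.
Yasmin is living and takes 2/81.
Fahad is living and takes 1/9.
Maysoon is living and takes 2/9.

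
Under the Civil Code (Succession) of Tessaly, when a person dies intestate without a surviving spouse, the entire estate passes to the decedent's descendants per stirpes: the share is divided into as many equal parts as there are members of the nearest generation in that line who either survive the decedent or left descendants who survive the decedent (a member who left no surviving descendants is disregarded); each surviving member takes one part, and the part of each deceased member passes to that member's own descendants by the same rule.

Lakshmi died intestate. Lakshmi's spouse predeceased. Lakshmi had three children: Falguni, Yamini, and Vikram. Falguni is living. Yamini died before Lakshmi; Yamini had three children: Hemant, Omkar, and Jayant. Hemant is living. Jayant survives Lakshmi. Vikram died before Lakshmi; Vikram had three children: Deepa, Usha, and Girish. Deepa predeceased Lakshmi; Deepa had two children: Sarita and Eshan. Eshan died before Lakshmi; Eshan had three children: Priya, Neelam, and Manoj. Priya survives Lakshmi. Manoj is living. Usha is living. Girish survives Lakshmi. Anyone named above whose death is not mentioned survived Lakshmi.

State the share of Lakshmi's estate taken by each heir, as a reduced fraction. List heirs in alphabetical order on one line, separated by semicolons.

There is no surviving spouse, so the entire estate passes to Lakshmi's descendants per stirpes.
The estate is divided into 3 equal shares of 1/3 among Falguni, Yamini, Vikram.
Falguni is living and takes 1/3.
Yamini predeceased; the 1/3 allotted to Yamini's branch passes to Yamini's issue by representation.
The 1/3 is divided into 3 equal shares of 1/9 among Hemant, Omkar, Jayant.
Hemant is living and takes 1/9.
Omkar is living and takes 1/9.
Jayant is living and takes 1/9.
Vikram predeceased; the 1/3 allotted to Vikram's branch passes to Vikram's issue by representation.
The 1/3 is divided into 3 equal shares of 1/9 among Deepa, Usha, Girish.
Deepa predeceased; the 1/9 allotted to Deepa's branch passes to Deepa's issue by representation.
The 1/9 is divided into 2 equal shares of 1/18 among Sarita, Eshan.
Sarita is living and takes 1/18.
Eshan predeceased; the 1/18 allotted to Eshan's branch passes to Eshan's issue by representation.
The 1/18 is divided into 3 equal shares of 1/54 among Priya, Neelam, Manoj.
Priya is living and takes 1/54.
Neelam is living and takes 1/54.
Manoj is living and takes 1/54.
Usha is living and takes 1/9.
Girish is living and takes 1/9.

Falguni 1/3; Girish 1/9; Hemant 1/9; Jayant 1/9; Manoj 1/54; Neelam 1/54; Omkar 1/9; Priya 1/54; Sarita 1/18; Usha 1/9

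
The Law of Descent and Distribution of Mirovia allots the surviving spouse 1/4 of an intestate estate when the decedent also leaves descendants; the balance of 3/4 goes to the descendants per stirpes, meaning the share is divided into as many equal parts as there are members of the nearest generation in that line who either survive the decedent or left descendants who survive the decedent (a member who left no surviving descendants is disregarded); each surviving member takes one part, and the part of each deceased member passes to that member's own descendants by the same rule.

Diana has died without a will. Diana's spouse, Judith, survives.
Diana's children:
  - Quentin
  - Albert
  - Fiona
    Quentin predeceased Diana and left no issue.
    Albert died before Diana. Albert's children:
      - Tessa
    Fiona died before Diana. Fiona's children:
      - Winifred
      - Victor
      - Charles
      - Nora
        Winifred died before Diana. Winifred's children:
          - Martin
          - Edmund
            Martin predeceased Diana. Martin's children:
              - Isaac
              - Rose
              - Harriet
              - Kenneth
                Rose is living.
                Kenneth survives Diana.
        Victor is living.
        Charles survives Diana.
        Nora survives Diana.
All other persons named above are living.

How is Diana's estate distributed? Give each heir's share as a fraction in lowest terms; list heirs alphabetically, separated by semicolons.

Charles 3/32; Edmund 3/64; Harriet 3/256; Isaac 3/256; Judith 1/4; Kenneth 3/256; Nora 3/32; Rose 3/256; Tessa 3/8; Victor 3/32

Judith, as surviving spouse, takes 1/4.
The remaining 3/4 passes to Diana's descendants per stirpes.
Quentin left no surviving issue, so that branch lapses and is disregarded.
The 3/4 is divided into 2 equal shares of 3/8 among Albert, Fiona.
Albert predeceased; the 3/8 allotted to Albert's branch passes to Albert's issue by representation.
Tessa is the sole taker at this level and receives the full 3/8.
Fiona predeceased; the 3/8 allotted to Fiona's branch passes to Fiona's issue by representation.
The 3/8 is divided into 4 equal shares of 3/32 among Winifred, Victor, Charles, Nora.
Winifred predeceased; the 3/32 allotted to Winifred's branch passes to Winifred's issue by representation.
The 3/32 is divided into 2 equal shares of 3/64 among Martin, Edmund.
Martin predeceased; the 3/64 allotted to Martin's branch passes to Martin's issue by representation.
The 3/64 is divided into 4 equal shares of 3/256 among Isaac, Rose, Harriet, Kenneth.
Isaac is living and takes 3/256.
Rose is living and takes 3/256.
Harriet is living and takes 3/256.
Kenneth is living and takes 3/256.
Edmund is living and takes 3/64.
Victor is living and takes 3/32.
Charles is living and takes 3/32.
Nora is living and takes 3/32.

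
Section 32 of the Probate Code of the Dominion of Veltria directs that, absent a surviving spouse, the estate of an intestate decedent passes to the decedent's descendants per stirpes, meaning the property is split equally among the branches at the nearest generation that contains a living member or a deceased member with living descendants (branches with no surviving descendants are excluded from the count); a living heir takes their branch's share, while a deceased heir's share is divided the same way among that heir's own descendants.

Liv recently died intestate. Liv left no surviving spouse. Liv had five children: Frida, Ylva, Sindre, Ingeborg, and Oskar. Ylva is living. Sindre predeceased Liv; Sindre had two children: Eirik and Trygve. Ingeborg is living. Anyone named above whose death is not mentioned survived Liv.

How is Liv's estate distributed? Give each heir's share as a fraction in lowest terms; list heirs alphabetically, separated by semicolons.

Eirik 1/10; Frida 1/5; Ingeborg 1/5; Oskar 1/5; Trygve 1/10; Ylva 1/5

There is no surviving spouse, so the entire estate passes to Liv's descendants per stirpes.
The estate is divided into 5 equal shares of 1/5 among Frida, Ylva, Sindre, Ingeborg, Oskar.
Frida is living and takes 1/5.
Ylva is living and takes 1/5.
Sindre predeceased; the 1/5 allotted to Sindre's branch passes to Sindre's issue by representation.
The 1/5 is divided into 2 equal shares of 1/10 among Eirik, Trygve.
Eirik is living and takes 1/10.
Trygve is living and takes 1/10.
Ingeborg is living and takes 1/5.
Oskar is living and takes 1/5.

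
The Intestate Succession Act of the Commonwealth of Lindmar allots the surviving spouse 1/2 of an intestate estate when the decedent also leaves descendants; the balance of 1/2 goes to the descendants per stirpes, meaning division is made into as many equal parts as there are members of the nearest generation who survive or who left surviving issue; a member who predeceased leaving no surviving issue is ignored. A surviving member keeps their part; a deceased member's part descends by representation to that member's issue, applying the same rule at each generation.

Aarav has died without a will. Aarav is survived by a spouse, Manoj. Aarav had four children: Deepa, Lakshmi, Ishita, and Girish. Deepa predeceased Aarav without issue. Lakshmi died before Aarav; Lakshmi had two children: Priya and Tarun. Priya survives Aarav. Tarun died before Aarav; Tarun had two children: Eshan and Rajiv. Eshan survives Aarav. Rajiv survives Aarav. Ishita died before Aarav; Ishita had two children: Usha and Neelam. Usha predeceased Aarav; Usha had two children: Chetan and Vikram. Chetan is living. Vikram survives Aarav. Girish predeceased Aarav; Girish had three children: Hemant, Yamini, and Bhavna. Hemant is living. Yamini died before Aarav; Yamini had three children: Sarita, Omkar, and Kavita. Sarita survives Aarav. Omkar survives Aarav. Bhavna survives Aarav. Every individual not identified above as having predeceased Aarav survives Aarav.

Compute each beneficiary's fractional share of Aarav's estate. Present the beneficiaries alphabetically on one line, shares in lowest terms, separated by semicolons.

Bhavna 1/18; Chetan 1/24; Eshan 1/24; Hemant 1/18; Kavita 1/54; Manoj 1/2; Neelam 1/12; Omkar 1/54; Priya 1/12; Rajiv 1/24; Sarita 1/54; Vikram 1/24

Manoj, as surviving spouse, takes 1/2.
The remaining 1/2 passes to Aarav's descendants per stirpes.
Deepa left no surviving issue, so that branch lapses and is disregarded.
The 1/2 is divided into 3 equal shares of 1/6 among Lakshmi, Ishita, Girish.
Lakshmi predeceased; the 1/6 allotted to Lakshmi's branch passes to Lakshmi's issue by representation.
The 1/6 is divided into 2 equal shares of 1/12 among Priya, Tarun.
Priya is living and takes 1/12.
Tarun predeceased; the 1/12 allotted to Tarun's branch passes to Tarun's issue by representation.
The 1/12 is divided into 2 equal shares of 1/24 among Eshan, Rajiv.
Eshan is living and takes 1/24.
Rajiv is living and takes 1/24.
Ishita predeceased; the 1/6 allotted to Ishita's branch passes to Ishita's issue by representation.
The 1/6 is divided into 2 equal shares of 1/12 among Usha, Neelam.
Usha predeceased; the 1/12 allotted to Usha's branch passes to Usha's issue by representation.
The 1/12 is divided into 2 equal shares of 1/24 among Chetan, Vikram.
Chetan is living and takes 1/24.
Vikram is living and takes 1/24.
Neelam is living and takes 1/12.
Girish predeceased; the 1/6 allotted to Girish's branch passes to Girish's issue by representation.
The 1/6 is divided into 3 equal shares of 1/18 among Hemant, Yamini, Bhavna.
Hemant is living and takes 1/18.
Yamini predeceased; the 1/18 allotted to Yamini's branch passes to Yamini's issue by representation.
The 1/18 is divided into 3 equal shares of 1/54 among Sarita, Omkar, Kavita.
Sarita is living and takes 1/54.
Omkar is living and takes 1/54.
Kavita is living and takes 1/54.
Bhavna is living and takes 1/18.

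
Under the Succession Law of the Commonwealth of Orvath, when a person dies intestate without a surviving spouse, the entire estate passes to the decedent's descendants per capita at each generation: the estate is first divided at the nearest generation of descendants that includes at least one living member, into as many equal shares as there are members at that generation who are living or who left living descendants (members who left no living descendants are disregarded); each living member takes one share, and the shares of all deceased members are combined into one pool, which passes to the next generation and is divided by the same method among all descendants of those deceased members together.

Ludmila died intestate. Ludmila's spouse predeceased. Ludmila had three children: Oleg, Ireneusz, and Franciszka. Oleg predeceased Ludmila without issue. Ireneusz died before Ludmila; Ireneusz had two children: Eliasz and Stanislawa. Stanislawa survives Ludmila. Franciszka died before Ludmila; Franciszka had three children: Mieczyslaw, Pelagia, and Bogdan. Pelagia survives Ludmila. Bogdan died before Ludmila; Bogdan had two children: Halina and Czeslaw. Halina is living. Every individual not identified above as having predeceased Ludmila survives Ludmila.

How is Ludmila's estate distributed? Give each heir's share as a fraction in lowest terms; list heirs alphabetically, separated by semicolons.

Czeslaw 1/10; Eliasz 1/5; Halina 1/10; Mieczyslaw 1/5; Pelagia 1/5; Stanislawa 1/5

There is no surviving spouse, so the entire estate passes to Ludmila's descendants per capita at each generation.
No one at generation 1 (Ireneusz, Franciszka) is living; moving to the next generation.
At generation 2 (Eliasz, Stanislawa, Mieczyslaw, Pelagia, Bogdan) there are 5 shares of (1)/5 = 1/5 each.
Living: Eliasz, Stanislawa, Mieczyslaw, and Pelagia — each takes 1/5.
Deceased: Bogdan. That 1/5 share is carried to generation 3.
At generation 3 (Halina, Czeslaw) there are 2 shares of (1/5)/2 = 1/10 each.
Living: Halina and Czeslaw — each takes 1/10.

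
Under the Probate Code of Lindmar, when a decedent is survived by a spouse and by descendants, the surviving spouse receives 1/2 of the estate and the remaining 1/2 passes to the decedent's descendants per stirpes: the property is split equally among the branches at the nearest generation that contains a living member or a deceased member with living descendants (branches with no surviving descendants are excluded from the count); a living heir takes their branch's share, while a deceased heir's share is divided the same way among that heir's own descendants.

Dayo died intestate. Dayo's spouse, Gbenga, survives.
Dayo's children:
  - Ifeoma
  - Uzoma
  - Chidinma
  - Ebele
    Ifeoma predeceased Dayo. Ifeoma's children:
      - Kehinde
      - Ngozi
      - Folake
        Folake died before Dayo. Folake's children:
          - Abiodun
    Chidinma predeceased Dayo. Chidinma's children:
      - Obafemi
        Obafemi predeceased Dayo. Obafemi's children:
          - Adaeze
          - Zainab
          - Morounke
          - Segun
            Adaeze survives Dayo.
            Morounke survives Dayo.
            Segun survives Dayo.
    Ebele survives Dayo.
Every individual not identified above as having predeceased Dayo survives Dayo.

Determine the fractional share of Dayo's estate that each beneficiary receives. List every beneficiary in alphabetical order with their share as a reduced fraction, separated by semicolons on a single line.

Abiodun 1/24; Adaeze 1/32; Ebele 1/8; Gbenga 1/2; Kehinde 1/24; Morounke 1/32; Ngozi 1/24; Segun 1/32; Uzoma 1/8; Zainab 1/32

Gbenga, as surviving spouse, takes 1/2.
The remaining 1/2 passes to Dayo's descendants per stirpes.
The 1/2 is divided into 4 equal shares of 1/8 among Ifeoma, Uzoma, Chidinma, Ebele.
Ifeoma predeceased; the 1/8 allotted to Ifeoma's branch passes to Ifeoma's issue by representation.
The 1/8 is divided into 3 equal shares of 1/24 among Kehinde, Ngozi, Folake.
Kehinde is living and takes 1/24.
Ngozi is living and takes 1/24.
Folake predeceased; the 1/24 allotted to Folake's branch passes to Folake's issue by representation.
Abiodun is the sole taker at this level and receives the full 1/24.
Uzoma is living and takes 1/8.
Chidinma predeceased; the 1/8 allotted to Chidinma's branch passes to Chidinma's issue by representation.
Obafemi's line is the sole branch at this level, so the full 1/8 passes to Obafemi's issue by representation.
The 1/8 is divided into 4 equal shares of 1/32 among Adaeze, Zainab, Morounke, Segun.
Adaeze is living and takes 1/32.
Zainab is living and takes 1/32.
Morounke is living and takes 1/32.
Segun is living and takes 1/32.
Ebele is living and takes 1/8.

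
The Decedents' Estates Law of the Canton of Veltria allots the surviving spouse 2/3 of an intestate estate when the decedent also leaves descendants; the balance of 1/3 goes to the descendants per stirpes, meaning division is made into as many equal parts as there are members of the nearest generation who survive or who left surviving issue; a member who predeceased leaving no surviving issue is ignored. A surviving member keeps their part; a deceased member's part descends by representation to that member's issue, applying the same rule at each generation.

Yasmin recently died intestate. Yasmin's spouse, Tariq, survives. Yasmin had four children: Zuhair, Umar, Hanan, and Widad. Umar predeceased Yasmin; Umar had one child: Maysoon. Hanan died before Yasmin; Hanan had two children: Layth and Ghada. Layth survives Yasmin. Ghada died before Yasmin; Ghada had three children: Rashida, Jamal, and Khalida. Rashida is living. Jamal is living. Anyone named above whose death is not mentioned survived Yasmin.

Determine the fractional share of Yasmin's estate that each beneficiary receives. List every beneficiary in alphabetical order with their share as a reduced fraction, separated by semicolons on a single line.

Tariq, as surviving spouse, takes 2/3.
The remaining 1/3 passes to Yasmin's descendants per stirpes.
The 1/3 is divided into 4 equal shares of 1/12 among Zuhair, Umar, Hanan, Widad.
Zuhair is living and takes 1/12.
Umar predeceased; the 1/12 allotted to Umar's branch passes to Umar's issue by representation.
Maysoon is the sole taker at this level and receives the full 1/12.
Hanan predeceased; the 1/12 allotted to Hanan's branch passes to Hanan's issue by representation.
The 1/12 is divided into 2 equal shares of 1/24 among Layth, Ghada.
Layth is living and takes 1/24.
Ghada predeceased; the 1/24 allotted to Ghada's branch passes to Ghada's issue by representation.
The 1/24 is divided into 3 equal shares of 1/72 among Rashida, Jamal, Khalida.
Rashida is living and takes 1/72.
Jamal is living and takes 1/72.
Khalida is living and takes 1/72.
Widad is living and takes 1/12.

Jamal 1/72; Khalida 1/72; Layth 1/24; Maysoon 1/12; Rashida 1/72; Tariq 2/3; Widad 1/12; Zuhair 1/12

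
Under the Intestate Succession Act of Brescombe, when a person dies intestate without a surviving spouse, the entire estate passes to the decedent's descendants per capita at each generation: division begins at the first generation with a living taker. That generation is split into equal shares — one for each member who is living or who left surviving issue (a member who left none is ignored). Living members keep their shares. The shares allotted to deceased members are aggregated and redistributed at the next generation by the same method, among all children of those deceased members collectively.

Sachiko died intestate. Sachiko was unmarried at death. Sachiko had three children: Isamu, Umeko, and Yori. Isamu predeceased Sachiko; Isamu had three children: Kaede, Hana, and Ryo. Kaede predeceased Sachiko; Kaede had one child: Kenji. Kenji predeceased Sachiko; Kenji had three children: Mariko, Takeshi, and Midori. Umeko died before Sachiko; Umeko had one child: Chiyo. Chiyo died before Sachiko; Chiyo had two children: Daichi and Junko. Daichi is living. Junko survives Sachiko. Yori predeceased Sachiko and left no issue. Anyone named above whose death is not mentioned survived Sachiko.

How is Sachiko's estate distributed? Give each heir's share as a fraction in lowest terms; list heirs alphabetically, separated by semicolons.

There is no surviving spouse, so the entire estate passes to Sachiko's descendants per capita at each generation.
No one at generation 1 (Isamu, Umeko) is living; moving to the next generation.
At generation 2 (Kaede, Hana, Ryo, Chiyo) there are 4 shares of (1)/4 = 1/4 each.
Living: Hana and Ryo — each takes 1/4.
Deceased: Kaede and Chiyo. Their combined 1/2 is pooled and carried to generation 3.
At generation 3 (Kenji, Daichi, Junko) there are 3 shares of (1/2)/3 = 1/6 each.
Living: Daichi and Junko — each takes 1/6.
Deceased: Kenji. That 1/6 share is carried to generation 4.
At generation 4 (Mariko, Takeshi, Midori) there are 3 shares of (1/6)/3 = 1/18 each.
Living: Mariko, Takeshi, and Midori — each takes 1/18.

Daichi 1/6; Hana 1/4; Junko 1/6; Mariko 1/18; Midori 1/18; Ryo 1/4; Takeshi 1/18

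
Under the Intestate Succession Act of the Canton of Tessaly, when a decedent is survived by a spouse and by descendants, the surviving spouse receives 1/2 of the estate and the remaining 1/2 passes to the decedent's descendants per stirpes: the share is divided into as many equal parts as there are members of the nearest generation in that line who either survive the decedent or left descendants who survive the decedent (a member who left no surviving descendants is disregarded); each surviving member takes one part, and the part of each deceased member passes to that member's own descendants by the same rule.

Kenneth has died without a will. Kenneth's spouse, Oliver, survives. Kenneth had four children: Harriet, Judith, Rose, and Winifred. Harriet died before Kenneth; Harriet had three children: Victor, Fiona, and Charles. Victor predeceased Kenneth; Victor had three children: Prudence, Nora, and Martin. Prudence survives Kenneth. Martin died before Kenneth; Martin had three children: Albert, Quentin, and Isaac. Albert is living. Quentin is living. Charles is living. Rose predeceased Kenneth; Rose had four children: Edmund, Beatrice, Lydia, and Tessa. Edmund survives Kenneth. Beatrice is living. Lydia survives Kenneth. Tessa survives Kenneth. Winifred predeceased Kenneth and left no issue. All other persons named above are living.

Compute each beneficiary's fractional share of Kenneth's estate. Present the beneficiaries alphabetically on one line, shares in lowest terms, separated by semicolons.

Oliver, as surviving spouse, takes 1/2.
The remaining 1/2 passes to Kenneth's descendants per stirpes.
Winifred left no surviving issue, so that branch lapses and is disregarded.
The 1/2 is divided into 3 equal shares of 1/6 among Harriet, Judith, Rose.
Harriet predeceased; the 1/6 allotted to Harriet's branch passes to Harriet's issue by representation.
The 1/6 is divided into 3 equal shares of 1/18 among Victor, Fiona, Charles.
Victor predeceased; the 1/18 allotted to Victor's branch passes to Victor's issue by representation.
The 1/18 is divided into 3 equal shares of 1/54 among Prudence, Nora, Martin.
Prudence is living and takes 1/54.
Nora is living and takes 1/54.
Martin predeceased; the 1/54 allotted to Martin's branch passes to Martin's issue by representation.
The 1/54 is divided into 3 equal shares of 1/162 among Albert, Quentin, Isaac.
Albert is living and takes 1/162.
Quentin is living and takes 1/162.
Isaac is living and takes 1/162.
Fiona is living and takes 1/18.
Charles is living and takes 1/18.
Judith is living and takes 1/6.
Rose predeceased; the 1/6 allotted to Rose's branch passes to Rose's issue by representation.
The 1/6 is divided into 4 equal shares of 1/24 among Edmund, Beatrice, Lydia, Tessa.
Edmund is living and takes 1/24.
Beatrice is living and takes 1/24.
Lydia is living and takes 1/24.
Tessa is living and takes 1/24.

Albert 1/162; Beatrice 1/24; Charles 1/18; Edmund 1/24; Fiona 1/18; Isaac 1/162; Judith 1/6; Lydia 1/24; Nora 1/54; Oliver 1/2; Prudence 1/54; Quentin 1/162; Tessa 1/24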